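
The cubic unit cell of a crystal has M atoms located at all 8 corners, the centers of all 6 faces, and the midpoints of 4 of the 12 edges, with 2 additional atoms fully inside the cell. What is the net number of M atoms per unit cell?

Corner atoms are shared by 8 cells (1/8 each), face atoms by 2 (1/2 each), edge atoms by 4 (1/4 each), interior atoms are unshared.
Net atoms = 8 × 1/8 + 6 × 1/2 + 4 × 1/4 + 2 = 1 + 3 + 1 + 2 = 7.

7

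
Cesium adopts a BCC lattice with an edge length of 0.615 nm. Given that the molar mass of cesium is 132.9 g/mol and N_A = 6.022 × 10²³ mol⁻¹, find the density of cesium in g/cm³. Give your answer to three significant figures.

A BCC unit cell contains Z = 2 atoms.
Cell volume: a³ = (0.615 nm)³ = (6.150 × 10^-8 cm)³ = 2.326 × 10^-22 cm³.
ρ = Z·M/(N_A·a³) = 2 × 132.9 / (6.022 × 10²³ × 2.326 × 10^-22) = 1.898 g/cm³.

1.90 g/cm³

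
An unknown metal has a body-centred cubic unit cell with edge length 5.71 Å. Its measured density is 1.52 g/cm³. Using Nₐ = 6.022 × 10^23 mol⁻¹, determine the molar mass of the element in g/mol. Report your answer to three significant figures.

85.2 g/mol

A BCC cell has Z = 2 atoms; a = 5.710 × 10^-8 cm.
M = ρ·N_A·a³/Z = 1.52 × 6.022 × 10²³ × 1.862 × 10^-22 / 2 = 85.2 g/mol.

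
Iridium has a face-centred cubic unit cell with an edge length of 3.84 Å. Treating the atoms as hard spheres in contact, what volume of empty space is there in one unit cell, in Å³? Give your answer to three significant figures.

In an FCC lattice atoms touch along the face diagonal, so √2·a = 4r, so r = 0.3536a = 1.358 Å.
V_cell = a³ = 56.62 Å³; V_atoms = 4 × (4/3)πr³ = 41.93 Å³.
Empty space = 56.62 − 41.93 = 14.7 Å³.

14.7 Å³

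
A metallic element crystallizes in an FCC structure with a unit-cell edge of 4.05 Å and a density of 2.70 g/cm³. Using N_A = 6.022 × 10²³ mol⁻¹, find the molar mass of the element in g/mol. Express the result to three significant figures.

27.0 g/mol

An FCC cell has Z = 4 atoms; a = 4.050 × 10^-8 cm.
M = ρ·N_A·a³/Z = 2.70 × 6.022 × 10²³ × 6.643 × 10^-23 / 4 = 27.0 g/mol.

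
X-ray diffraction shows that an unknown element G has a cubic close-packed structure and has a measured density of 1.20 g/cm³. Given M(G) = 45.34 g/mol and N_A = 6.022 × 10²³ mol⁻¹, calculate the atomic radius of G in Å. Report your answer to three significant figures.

For an FCC cell (Z = 4), a³ = Z·M/(N_A·ρ) = 4 × 45.34 / (6.022 × 10²³ × 1.200) = 2.510 × 10^-22 cm³, so a = 6.308 × 10^-8 cm = 6.308 Å.
Atoms touch along the face diagonal, so √2·a = 4r, so r = 0.3536 × a = 2.23 Å.

2.23 Å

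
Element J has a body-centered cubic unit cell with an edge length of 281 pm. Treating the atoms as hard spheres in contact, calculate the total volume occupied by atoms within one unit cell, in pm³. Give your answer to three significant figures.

In a BCC lattice atoms touch along the body diagonal, so √3·a = 4r, so r = 0.4330a = 121.7 pm.
V_atoms = Z × (4/3)πr³ = 2 × (4/3)π × (121.7)³ = 1.51 × 10^7 pm³.

1.51 × 10^7 pm³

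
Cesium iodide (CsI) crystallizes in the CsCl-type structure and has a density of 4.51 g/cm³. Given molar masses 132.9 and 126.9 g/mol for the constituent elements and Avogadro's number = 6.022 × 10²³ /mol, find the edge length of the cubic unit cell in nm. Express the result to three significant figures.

0.457 nm

M(CsI) = 259.8 g/mol; Z = 1 formula unit per cell.
a³ = Z·M/(N_A·ρ) = 1 × 259.8 / (6.022 × 10²³ × 4.51) = 9.566 × 10^-23 cm³, so a = 4.573 × 10^-8 cm = 0.457 nm.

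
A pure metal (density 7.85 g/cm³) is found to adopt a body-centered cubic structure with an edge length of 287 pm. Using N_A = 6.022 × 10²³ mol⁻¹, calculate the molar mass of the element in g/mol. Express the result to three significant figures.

A BCC cell has Z = 2 atoms; a = 2.870 × 10^-8 cm.
M = ρ·N_A·a³/Z = 7.85 × 6.022 × 10²³ × 2.364 × 10^-23 / 2 = 55.9 g/mol.

55.9 g/mol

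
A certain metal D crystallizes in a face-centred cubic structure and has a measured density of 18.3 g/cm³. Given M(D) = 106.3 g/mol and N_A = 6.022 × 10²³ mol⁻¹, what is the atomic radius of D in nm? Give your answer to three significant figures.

For an FCC cell (Z = 4), a³ = Z·M/(N_A·ρ) = 4 × 106.3 / (6.022 × 10²³ × 18.30) = 3.858 × 10^-23 cm³, so a = 3.379 × 10^-8 cm = 0.3379 nm.
Atoms touch along the face diagonal, so √2·a = 4r, so r = 0.3536 × a = 0.119 nm.

0.119 nm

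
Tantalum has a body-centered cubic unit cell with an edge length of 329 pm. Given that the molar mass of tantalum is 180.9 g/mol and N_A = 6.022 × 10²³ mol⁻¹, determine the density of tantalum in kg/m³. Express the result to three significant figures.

A BCC unit cell contains Z = 2 atoms.
Cell volume: a³ = (329 pm)³ = (3.290 × 10^-8 cm)³ = 3.561 × 10^-23 cm³.
ρ = Z·M/(N_A·a³) = 2 × 180.9 / (6.022 × 10²³ × 3.561 × 10^-23) = 16.87 g/cm³ = 16900 kg/m³.

16900 kg/m³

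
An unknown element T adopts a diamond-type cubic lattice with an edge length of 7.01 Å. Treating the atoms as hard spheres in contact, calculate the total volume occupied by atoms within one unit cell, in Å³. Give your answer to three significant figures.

In a diamond cubic lattice nearest neighbors lie along the body diagonal with √3·a = 8r, so r = 0.2165a = 1.518 Å.
V_atoms = Z × (4/3)πr³ = 8 × (4/3)π × (1.518)³ = 117 Å³.

117 Å³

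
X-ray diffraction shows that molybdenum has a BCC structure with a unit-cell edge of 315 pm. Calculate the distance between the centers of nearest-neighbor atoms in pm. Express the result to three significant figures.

273 pm

In a BCC structure, atoms touch along the body diagonal, so √3·a = 4r; the nearest-neighbor distance equals 2r = 0.8660·a.
d = 0.8660 × 315 = 273 pm.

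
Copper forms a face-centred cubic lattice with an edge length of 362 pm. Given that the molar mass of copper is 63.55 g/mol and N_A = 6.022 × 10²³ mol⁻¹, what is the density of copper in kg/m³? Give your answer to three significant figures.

8900 kg/m³

An FCC unit cell contains Z = 4 atoms.
Cell volume: a³ = (362 pm)³ = (3.620 × 10^-8 cm)³ = 4.744 × 10^-23 cm³.
ρ = Z·M/(N_A·a³) = 4 × 63.55 / (6.022 × 10²³ × 4.744 × 10^-23) = 8.898 g/cm³ = 8900 kg/m³.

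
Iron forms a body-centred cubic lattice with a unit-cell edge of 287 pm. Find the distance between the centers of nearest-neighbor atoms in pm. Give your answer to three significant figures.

249 pm

In a BCC structure, atoms touch along the body diagonal, so √3·a = 4r; the nearest-neighbor distance equals 2r = 0.8660·a.
d = 0.8660 × 287 = 249 pm.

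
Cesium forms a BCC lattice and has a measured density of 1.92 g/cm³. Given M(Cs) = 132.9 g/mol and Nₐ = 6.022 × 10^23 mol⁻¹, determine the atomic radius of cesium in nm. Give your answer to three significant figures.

0.265 nm

For a BCC cell (Z = 2), a³ = Z·M/(N_A·ρ) = 2 × 132.9 / (6.022 × 10²³ × 1.920) = 2.299 × 10^-22 cm³, so a = 6.126 × 10^-8 cm = 0.6126 nm.
Atoms touch along the body diagonal, so √3·a = 4r, so r = 0.4330 × a = 0.265 nm.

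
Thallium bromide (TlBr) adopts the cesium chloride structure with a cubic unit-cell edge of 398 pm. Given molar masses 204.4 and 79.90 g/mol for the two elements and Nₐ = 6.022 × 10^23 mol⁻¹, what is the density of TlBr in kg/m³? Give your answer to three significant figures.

7490 kg/m³

The cesium chloride structure contains Z = 1 formula unit per cell; M(TlBr) = 204.4 + 79.90 = 284.3 g/mol.
a³ = (3.980 × 10^-8 cm)³ = 6.304 × 10^-23 cm³.
ρ = 1 × 284.3 / (6.022 × 10²³ × 6.304 × 10^-23) = 7.488 g/cm³ = 7490 kg/m³.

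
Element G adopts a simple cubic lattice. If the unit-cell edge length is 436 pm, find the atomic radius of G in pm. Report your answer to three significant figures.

In a simple cubic lattice, atoms touch along the cell edge, so a = 2r.
r = a/2 = 436/2 = 218 pm.

218 pm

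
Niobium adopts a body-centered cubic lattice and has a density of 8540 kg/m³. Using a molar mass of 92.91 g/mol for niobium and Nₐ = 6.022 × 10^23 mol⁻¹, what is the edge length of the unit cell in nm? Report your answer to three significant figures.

With Z = 2 atoms per BCC cell, a³ = Z·M/(N_A·ρ) = 2 × 92.91 / (6.022 × 10²³ × 8.540 g/cm³) = 3.613 × 10^-23 cm³.
a = (3.613 × 10^-23)^(1/3) = 3.306 × 10^-8 cm = 0.331 nm.

0.331 nm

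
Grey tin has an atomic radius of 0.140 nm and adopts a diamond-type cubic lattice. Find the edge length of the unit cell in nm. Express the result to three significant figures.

In a diamond cubic lattice, nearest neighbors lie along the body diagonal with √3·a = 8r.
a = 8r/√3 = 8 × 0.140 / 1.7321 = 0.647 nm.

0.647 nm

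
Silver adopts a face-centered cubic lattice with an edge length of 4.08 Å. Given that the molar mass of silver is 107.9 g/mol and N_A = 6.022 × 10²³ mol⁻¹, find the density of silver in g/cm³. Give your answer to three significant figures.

10.6 g/cm³

An FCC unit cell contains Z = 4 atoms.
Cell volume: a³ = (4.08 Å)³ = (4.080 × 10^-8 cm)³ = 6.792 × 10^-23 cm³.
ρ = Z·M/(N_A·a³) = 4 × 107.9 / (6.022 × 10²³ × 6.792 × 10^-23) = 10.55 g/cm³.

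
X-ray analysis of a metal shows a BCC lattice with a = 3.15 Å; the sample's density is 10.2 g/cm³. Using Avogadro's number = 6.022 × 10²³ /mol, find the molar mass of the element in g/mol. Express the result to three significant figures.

96.0 g/mol

A BCC cell has Z = 2 atoms; a = 3.150 × 10^-8 cm.
M = ρ·N_A·a³/Z = 10.2 × 6.022 × 10²³ × 3.126 × 10^-23 / 2 = 96.0 g/mol.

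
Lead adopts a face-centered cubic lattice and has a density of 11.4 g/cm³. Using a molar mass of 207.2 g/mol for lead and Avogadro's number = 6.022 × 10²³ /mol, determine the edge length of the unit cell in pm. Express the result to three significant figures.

494 pm

With Z = 4 atoms per FCC cell, a³ = Z·M/(N_A·ρ) = 4 × 207.2 / (6.022 × 10²³ × 11.40 g/cm³) = 1.207 × 10^-22 cm³.
a = (1.207 × 10^-22)^(1/3) = 4.942 × 10^-8 cm = 494 pm.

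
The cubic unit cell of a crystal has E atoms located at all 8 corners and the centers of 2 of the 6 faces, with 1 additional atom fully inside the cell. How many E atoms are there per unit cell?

Corner atoms are shared by 8 cells (1/8 each), face atoms by 2 (1/2 each), interior atoms are unshared.
Net atoms = 8 × 1/8 + 2 × 1/2 + 1 = 1 + 1 + 1 = 3.

3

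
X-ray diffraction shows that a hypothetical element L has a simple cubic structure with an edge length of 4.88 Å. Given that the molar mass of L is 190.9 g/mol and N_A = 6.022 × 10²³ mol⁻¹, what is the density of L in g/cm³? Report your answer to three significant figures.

A simple cubic unit cell contains Z = 1 atom.
Cell volume: a³ = (4.88 Å)³ = (4.880 × 10^-8 cm)³ = 1.162 × 10^-22 cm³.
ρ = Z·M/(N_A·a³) = 1 × 190.9 / (6.022 × 10²³ × 1.162 × 10^-22) = 2.728 g/cm³.

2.73 g/cm³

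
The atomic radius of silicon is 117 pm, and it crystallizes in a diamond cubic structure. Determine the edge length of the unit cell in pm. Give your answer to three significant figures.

540 pm

In a diamond cubic lattice, nearest neighbors lie along the body diagonal with √3·a = 8r.
a = 8r/√3 = 8 × 117 / 1.7321 = 540 pm.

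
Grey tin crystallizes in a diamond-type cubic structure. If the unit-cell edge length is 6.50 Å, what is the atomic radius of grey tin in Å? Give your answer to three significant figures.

1.41 Å

In a diamond cubic lattice, nearest neighbors lie along the body diagonal with √3·a = 8r.
r = √3·a/8 = 1.7321 × 6.50 / 8 = 1.41 Å.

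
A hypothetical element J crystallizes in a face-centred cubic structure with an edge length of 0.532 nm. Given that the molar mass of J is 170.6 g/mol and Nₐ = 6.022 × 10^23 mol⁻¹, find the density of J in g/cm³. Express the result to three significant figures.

An FCC unit cell contains Z = 4 atoms.
Cell volume: a³ = (0.532 nm)³ = (5.320 × 10^-8 cm)³ = 1.506 × 10^-22 cm³.
ρ = Z·M/(N_A·a³) = 4 × 170.6 / (6.022 × 10²³ × 1.506 × 10^-22) = 7.526 g/cm³.

7.53 g/cm³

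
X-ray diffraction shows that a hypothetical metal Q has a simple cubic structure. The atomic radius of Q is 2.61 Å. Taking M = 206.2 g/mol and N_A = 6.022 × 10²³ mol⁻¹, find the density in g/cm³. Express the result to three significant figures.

2.41 g/cm³

In a simple cubic lattice, atoms touch along the cell edge, so a = 2r, giving a = 5.220 Å = 5.220 × 10^-8 cm.
With Z = 1, ρ = Z·M/(N_A·a³) = 1 × 206.2 / (6.022 × 10²³ × 1.422 × 10^-22) = 2.407 g/cm³.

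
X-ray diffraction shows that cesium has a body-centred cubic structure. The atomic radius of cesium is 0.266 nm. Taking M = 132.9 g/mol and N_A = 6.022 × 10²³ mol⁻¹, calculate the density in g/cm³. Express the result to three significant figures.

In a BCC lattice, atoms touch along the body diagonal, so √3·a = 4r, giving a = 0.6143 nm = 6.143 × 10^-8 cm.
With Z = 2, ρ = Z·M/(N_A·a³) = 2 × 132.9 / (6.022 × 10²³ × 2.318 × 10^-22) = 1.904 g/cm³.

1.90 g/cm³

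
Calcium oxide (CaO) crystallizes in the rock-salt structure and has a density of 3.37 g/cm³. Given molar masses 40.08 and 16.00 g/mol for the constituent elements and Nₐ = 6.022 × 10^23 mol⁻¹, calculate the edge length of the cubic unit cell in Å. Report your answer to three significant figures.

4.80 Å

M(CaO) = 56.08 g/mol; Z = 4 formula units per cell.
a³ = Z·M/(N_A·ρ) = 4 × 56.08 / (6.022 × 10²³ × 3.37) = 1.105 × 10^-22 cm³, so a = 4.799 × 10^-8 cm = 4.80 Å.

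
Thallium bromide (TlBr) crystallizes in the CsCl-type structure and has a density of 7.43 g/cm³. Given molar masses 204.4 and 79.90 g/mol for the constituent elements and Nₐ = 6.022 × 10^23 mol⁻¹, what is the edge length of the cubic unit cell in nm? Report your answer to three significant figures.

M(TlBr) = 284.3 g/mol; Z = 1 formula unit per cell.
a³ = Z·M/(N_A·ρ) = 1 × 284.3 / (6.022 × 10²³ × 7.43) = 6.354 × 10^-23 cm³, so a = 3.990 × 10^-8 cm = 0.399 nm.

0.399 nm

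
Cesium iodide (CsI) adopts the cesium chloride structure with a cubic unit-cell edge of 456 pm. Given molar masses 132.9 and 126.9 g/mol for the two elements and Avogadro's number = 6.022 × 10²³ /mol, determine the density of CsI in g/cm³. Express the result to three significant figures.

4.55 g/cm³

The cesium chloride structure contains Z = 1 formula unit per cell; M(CsI) = 132.9 + 126.9 = 259.8 g/mol.
a³ = (4.560 × 10^-8 cm)³ = 9.482 × 10^-23 cm³.
ρ = 1 × 259.8 / (6.022 × 10²³ × 9.482 × 10^-23) = 4.550 g/cm³.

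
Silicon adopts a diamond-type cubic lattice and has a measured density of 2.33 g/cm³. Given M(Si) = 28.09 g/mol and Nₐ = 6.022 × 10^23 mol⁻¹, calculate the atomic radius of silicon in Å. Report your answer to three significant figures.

For a diamond cubic cell (Z = 8), a³ = Z·M/(N_A·ρ) = 8 × 28.09 / (6.022 × 10²³ × 2.330) = 1.602 × 10^-22 cm³, so a = 5.431 × 10^-8 cm = 5.431 Å.
Nearest neighbors lie along the body diagonal with √3·a = 8r, so r = 0.2165 × a = 1.18 Å.

1.18 Å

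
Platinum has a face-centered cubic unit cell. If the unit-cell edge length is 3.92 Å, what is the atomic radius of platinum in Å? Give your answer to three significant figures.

In an FCC lattice, atoms touch along the face diagonal, so √2·a = 4r.
r = √2·a/4 = 1.4142 × 3.92 / 4 = 1.39 Å.

1.39 Å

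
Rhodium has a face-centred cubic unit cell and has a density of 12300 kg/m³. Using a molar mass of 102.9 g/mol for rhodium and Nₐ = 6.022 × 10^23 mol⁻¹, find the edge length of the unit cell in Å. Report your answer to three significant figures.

3.82 Å

With Z = 4 atoms per FCC cell, a³ = Z·M/(N_A·ρ) = 4 × 102.9 / (6.022 × 10²³ × 12.30 g/cm³) = 5.557 × 10^-23 cm³.
a = (5.557 × 10^-23)^(1/3) = 3.816 × 10^-8 cm = 3.82 Å.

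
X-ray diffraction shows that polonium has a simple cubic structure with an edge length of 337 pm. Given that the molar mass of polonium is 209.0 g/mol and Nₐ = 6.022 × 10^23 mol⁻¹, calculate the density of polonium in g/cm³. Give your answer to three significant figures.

9.07 g/cm³

A simple cubic unit cell contains Z = 1 atom.
Cell volume: a³ = (337 pm)³ = (3.370 × 10^-8 cm)³ = 3.827 × 10^-23 cm³.
ρ = Z·M/(N_A·a³) = 1 × 209.0 / (6.022 × 10²³ × 3.827 × 10^-23) = 9.068 g/cm³.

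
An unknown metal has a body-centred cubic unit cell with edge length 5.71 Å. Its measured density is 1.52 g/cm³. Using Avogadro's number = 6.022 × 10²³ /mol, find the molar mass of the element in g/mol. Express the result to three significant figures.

85.2 g/mol

A BCC cell has Z = 2 atoms; a = 5.710 × 10^-8 cm.
M = ρ·N_A·a³/Z = 1.52 × 6.022 × 10²³ × 1.862 × 10^-22 / 2 = 85.2 g/mol.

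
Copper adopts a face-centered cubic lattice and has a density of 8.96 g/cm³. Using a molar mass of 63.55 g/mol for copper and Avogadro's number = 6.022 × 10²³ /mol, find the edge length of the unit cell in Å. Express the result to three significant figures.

3.61 Å

With Z = 4 atoms per FCC cell, a³ = Z·M/(N_A·ρ) = 4 × 63.55 / (6.022 × 10²³ × 8.960 g/cm³) = 4.711 × 10^-23 cm³.
a = (4.711 × 10^-23)^(1/3) = 3.612 × 10^-8 cm = 3.61 Å.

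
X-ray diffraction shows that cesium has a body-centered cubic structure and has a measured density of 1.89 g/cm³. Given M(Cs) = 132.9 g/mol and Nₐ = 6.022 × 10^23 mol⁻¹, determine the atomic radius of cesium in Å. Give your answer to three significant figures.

For a BCC cell (Z = 2), a³ = Z·M/(N_A·ρ) = 2 × 132.9 / (6.022 × 10²³ × 1.890) = 2.335 × 10^-22 cm³, so a = 6.158 × 10^-8 cm = 6.158 Å.
Atoms touch along the body diagonal, so √3·a = 4r, so r = 0.4330 × a = 2.67 Å.

2.67 Å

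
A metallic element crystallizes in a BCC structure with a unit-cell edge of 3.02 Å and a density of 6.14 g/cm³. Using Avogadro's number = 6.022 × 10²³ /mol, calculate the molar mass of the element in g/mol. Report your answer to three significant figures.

50.9 g/mol

A BCC cell has Z = 2 atoms; a = 3.020 × 10^-8 cm.
M = ρ·N_A·a³/Z = 6.14 × 6.022 × 10²³ × 2.754 × 10^-23 / 2 = 50.9 g/mol.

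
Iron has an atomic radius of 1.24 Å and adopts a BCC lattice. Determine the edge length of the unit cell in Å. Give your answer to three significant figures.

2.86 Å

In a BCC lattice, atoms touch along the body diagonal, so √3·a = 4r.
a = 4r/√3 = 4 × 1.24 / 1.7321 = 2.86 Å.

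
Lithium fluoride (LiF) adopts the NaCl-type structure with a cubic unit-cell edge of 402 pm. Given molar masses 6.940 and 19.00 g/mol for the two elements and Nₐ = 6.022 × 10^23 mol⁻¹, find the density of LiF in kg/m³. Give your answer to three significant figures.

The NaCl-type structure contains Z = 4 formula units per cell; M(LiF) = 6.940 + 19.00 = 25.94 g/mol.
a³ = (4.020 × 10^-8 cm)³ = 6.496 × 10^-23 cm³.
ρ = 4 × 25.94 / (6.022 × 10²³ × 6.496 × 10^-23) = 2.652 g/cm³ = 2650 kg/m³.

2650 kg/m³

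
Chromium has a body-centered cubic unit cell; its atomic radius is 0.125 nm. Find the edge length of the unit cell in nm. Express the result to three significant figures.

0.289 nm

In a BCC lattice, atoms touch along the body diagonal, so √3·a = 4r.
a = 4r/√3 = 4 × 0.125 / 1.7321 = 0.289 nm.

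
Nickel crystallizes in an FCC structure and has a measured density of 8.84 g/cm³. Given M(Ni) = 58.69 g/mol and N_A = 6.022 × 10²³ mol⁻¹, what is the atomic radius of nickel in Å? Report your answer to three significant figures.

For an FCC cell (Z = 4), a³ = Z·M/(N_A·ρ) = 4 × 58.69 / (6.022 × 10²³ × 8.840) = 4.410 × 10^-23 cm³, so a = 3.533 × 10^-8 cm = 3.533 Å.
Atoms touch along the face diagonal, so √2·a = 4r, so r = 0.3536 × a = 1.25 Å.

1.25 Å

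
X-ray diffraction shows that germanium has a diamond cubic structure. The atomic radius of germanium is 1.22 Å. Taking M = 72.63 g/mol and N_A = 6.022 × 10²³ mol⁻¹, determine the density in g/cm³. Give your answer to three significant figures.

In a diamond cubic lattice, nearest neighbors lie along the body diagonal with √3·a = 8r, giving a = 5.635 Å = 5.635 × 10^-8 cm.
With Z = 8, ρ = Z·M/(N_A·a³) = 8 × 72.63 / (6.022 × 10²³ × 1.789 × 10^-22) = 5.393 g/cm³.

5.39 g/cm³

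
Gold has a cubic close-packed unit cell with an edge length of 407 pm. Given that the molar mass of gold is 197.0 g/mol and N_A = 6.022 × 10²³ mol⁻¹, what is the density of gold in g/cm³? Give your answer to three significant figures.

An FCC unit cell contains Z = 4 atoms.
Cell volume: a³ = (407 pm)³ = (4.070 × 10^-8 cm)³ = 6.742 × 10^-23 cm³.
ρ = Z·M/(N_A·a³) = 4 × 197.0 / (6.022 × 10²³ × 6.742 × 10^-23) = 19.41 g/cm³.

19.4 g/cm³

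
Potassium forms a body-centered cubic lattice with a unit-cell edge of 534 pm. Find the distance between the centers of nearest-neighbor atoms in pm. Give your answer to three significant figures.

In a BCC structure, atoms touch along the body diagonal, so √3·a = 4r; the nearest-neighbor distance equals 2r = 0.8660·a.
d = 0.8660 × 534 = 462 pm.

462 pm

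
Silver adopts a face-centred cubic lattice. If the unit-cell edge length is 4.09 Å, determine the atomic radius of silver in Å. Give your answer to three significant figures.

1.45 Å

In an FCC lattice, atoms touch along the face diagonal, so √2·a = 4r.
r = √2·a/4 = 1.4142 × 4.09 / 4 = 1.45 Å.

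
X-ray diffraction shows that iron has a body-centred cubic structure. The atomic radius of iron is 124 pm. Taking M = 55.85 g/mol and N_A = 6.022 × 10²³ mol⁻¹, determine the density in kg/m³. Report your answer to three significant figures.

In a BCC lattice, atoms touch along the body diagonal, so √3·a = 4r, giving a = 286.4 pm = 2.864 × 10^-8 cm.
With Z = 2, ρ = Z·M/(N_A·a³) = 2 × 55.85 / (6.022 × 10²³ × 2.348 × 10^-23) = 7.899 g/cm³ = 7900 kg/m³.

7900 kg/m³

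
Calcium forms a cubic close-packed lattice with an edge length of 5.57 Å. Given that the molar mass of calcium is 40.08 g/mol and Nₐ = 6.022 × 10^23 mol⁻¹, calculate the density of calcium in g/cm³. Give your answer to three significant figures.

1.54 g/cm³

An FCC unit cell contains Z = 4 atoms.
Cell volume: a³ = (5.57 Å)³ = (5.570 × 10^-8 cm)³ = 1.728 × 10^-22 cm³.
ρ = Z·M/(N_A·a³) = 4 × 40.08 / (6.022 × 10²³ × 1.728 × 10^-22) = 1.541 g/cm³.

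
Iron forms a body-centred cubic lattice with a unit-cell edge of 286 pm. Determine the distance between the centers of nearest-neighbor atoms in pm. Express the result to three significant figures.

In a BCC structure, atoms touch along the body diagonal, so √3·a = 4r; the nearest-neighbor distance equals 2r = 0.8660·a.
d = 0.8660 × 286 = 248 pm.

248 pm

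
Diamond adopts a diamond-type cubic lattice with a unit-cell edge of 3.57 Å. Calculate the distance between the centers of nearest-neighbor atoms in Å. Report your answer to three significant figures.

1.55 Å

In a diamond cubic structure, nearest neighbors lie along the body diagonal with √3·a = 8r; the nearest-neighbor distance equals 2r = 0.4330·a.
d = 0.4330 × 3.57 = 1.55 Å.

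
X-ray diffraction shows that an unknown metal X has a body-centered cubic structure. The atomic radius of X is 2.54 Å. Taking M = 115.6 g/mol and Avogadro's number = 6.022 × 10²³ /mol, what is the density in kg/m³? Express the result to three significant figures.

1900 kg/m³

In a BCC lattice, atoms touch along the body diagonal, so √3·a = 4r, giving a = 5.866 Å = 5.866 × 10^-8 cm.
With Z = 2, ρ = Z·M/(N_A·a³) = 2 × 115.6 / (6.022 × 10²³ × 2.018 × 10^-22) = 1.902 g/cm³ = 1900 kg/m³.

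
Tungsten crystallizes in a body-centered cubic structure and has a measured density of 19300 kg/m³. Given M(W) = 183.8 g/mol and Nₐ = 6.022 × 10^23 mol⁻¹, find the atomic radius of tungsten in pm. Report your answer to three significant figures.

137 pm

For a BCC cell (Z = 2), a³ = Z·M/(N_A·ρ) = 2 × 183.8 / (6.022 × 10²³ × 19.30) = 3.163 × 10^-23 cm³, so a = 3.162 × 10^-8 cm = 316.2 pm.
Atoms touch along the body diagonal, so √3·a = 4r, so r = 0.4330 × a = 137 pm.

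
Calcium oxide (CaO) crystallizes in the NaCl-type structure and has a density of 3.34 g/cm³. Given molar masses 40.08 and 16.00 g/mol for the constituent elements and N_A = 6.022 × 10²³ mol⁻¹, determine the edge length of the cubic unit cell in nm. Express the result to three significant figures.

0.481 nm

M(CaO) = 56.08 g/mol; Z = 4 formula units per cell.
a³ = Z·M/(N_A·ρ) = 4 × 56.08 / (6.022 × 10²³ × 3.34) = 1.115 × 10^-22 cm³, so a = 4.813 × 10^-8 cm = 0.481 nm.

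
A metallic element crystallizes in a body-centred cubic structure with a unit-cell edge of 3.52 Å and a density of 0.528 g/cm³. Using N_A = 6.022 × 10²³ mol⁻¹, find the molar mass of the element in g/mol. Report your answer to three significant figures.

A BCC cell has Z = 2 atoms; a = 3.520 × 10^-8 cm.
M = ρ·N_A·a³/Z = 0.528 × 6.022 × 10²³ × 4.361 × 10^-23 / 2 = 6.93 g/mol.

6.93 g/mol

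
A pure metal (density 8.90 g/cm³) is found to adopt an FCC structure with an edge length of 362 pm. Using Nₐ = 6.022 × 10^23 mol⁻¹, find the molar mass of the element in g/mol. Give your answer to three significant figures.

An FCC cell has Z = 4 atoms; a = 3.620 × 10^-8 cm.
M = ρ·N_A·a³/Z = 8.90 × 6.022 × 10²³ × 4.744 × 10^-23 / 4 = 63.6 g/mol.

63.6 g/mol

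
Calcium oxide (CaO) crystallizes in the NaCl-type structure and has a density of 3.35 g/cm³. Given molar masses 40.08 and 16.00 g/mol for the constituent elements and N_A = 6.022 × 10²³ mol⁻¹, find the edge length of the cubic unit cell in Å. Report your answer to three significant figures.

4.81 Å

M(CaO) = 56.08 g/mol; Z = 4 formula units per cell.
a³ = Z·M/(N_A·ρ) = 4 × 56.08 / (6.022 × 10²³ × 3.35) = 1.112 × 10^-22 cm³, so a = 4.809 × 10^-8 cm = 4.81 Å.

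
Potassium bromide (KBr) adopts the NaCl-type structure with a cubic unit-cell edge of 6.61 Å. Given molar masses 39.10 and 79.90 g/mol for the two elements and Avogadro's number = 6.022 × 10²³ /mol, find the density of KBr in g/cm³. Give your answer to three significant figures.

2.74 g/cm³

The NaCl-type structure contains Z = 4 formula units per cell; M(KBr) = 39.10 + 79.90 = 119.0 g/mol.
a³ = (6.610 × 10^-8 cm)³ = 2.888 × 10^-22 cm³.
ρ = 4 × 119.0 / (6.022 × 10²³ × 2.888 × 10^-22) = 2.737 g/cm³.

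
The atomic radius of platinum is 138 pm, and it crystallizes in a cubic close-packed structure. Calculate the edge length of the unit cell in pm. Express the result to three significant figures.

In an FCC lattice, atoms touch along the face diagonal, so √2·a = 4r.
a = 4r/√2 = 4 × 138 / 1.4142 = 390 pm.

390 pm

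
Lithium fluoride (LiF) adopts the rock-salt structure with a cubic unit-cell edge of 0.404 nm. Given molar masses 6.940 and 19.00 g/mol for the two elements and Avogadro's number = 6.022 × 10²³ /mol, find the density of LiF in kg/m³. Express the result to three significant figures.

The rock-salt structure contains Z = 4 formula units per cell; M(LiF) = 6.940 + 19.00 = 25.94 g/mol.
a³ = (4.040 × 10^-8 cm)³ = 6.594 × 10^-23 cm³.
ρ = 4 × 25.94 / (6.022 × 10²³ × 6.594 × 10^-23) = 2.613 g/cm³ = 2610 kg/m³.

2610 kg/m³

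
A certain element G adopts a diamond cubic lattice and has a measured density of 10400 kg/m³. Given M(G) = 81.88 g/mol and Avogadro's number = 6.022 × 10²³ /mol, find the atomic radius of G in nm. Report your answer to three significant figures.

For a diamond cubic cell (Z = 8), a³ = Z·M/(N_A·ρ) = 8 × 81.88 / (6.022 × 10²³ × 10.40) = 1.046 × 10^-22 cm³, so a = 4.712 × 10^-8 cm = 0.4712 nm.
Nearest neighbors lie along the body diagonal with √3·a = 8r, so r = 0.2165 × a = 0.102 nm.

0.102 nm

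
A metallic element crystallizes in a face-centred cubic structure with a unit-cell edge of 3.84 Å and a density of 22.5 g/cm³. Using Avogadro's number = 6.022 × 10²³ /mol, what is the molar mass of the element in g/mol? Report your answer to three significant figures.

An FCC cell has Z = 4 atoms; a = 3.840 × 10^-8 cm.
M = ρ·N_A·a³/Z = 22.5 × 6.022 × 10²³ × 5.662 × 10^-23 / 4 = 192 g/mol.

192 g/mol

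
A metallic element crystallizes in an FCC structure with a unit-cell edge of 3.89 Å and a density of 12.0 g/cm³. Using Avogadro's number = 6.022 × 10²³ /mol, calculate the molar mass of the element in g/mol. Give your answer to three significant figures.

106 g/mol

An FCC cell has Z = 4 atoms; a = 3.890 × 10^-8 cm.
M = ρ·N_A·a³/Z = 12.0 × 6.022 × 10²³ × 5.886 × 10^-23 / 4 = 106 g/mol.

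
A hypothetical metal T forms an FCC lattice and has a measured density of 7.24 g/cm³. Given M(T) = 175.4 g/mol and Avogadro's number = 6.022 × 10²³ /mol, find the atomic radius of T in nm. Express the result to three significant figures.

0.192 nm

For an FCC cell (Z = 4), a³ = Z·M/(N_A·ρ) = 4 × 175.4 / (6.022 × 10²³ × 7.240) = 1.609 × 10^-22 cm³, so a = 5.439 × 10^-8 cm = 0.5439 nm.
Atoms touch along the face diagonal, so √2·a = 4r, so r = 0.3536 × a = 0.192 nm.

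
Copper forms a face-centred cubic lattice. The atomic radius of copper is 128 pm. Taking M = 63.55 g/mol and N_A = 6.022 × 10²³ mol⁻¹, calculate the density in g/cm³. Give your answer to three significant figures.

8.90 g/cm³

In an FCC lattice, atoms touch along the face diagonal, so √2·a = 4r, giving a = 362.0 pm = 3.620 × 10^-8 cm.
With Z = 4, ρ = Z·M/(N_A·a³) = 4 × 63.55 / (6.022 × 10²³ × 4.745 × 10^-23) = 8.895 g/cm³.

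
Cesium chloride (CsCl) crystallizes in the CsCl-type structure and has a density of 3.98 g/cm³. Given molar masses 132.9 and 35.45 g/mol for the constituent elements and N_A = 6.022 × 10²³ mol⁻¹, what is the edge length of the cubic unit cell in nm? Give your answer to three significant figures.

0.413 nm

M(CsCl) = 168.35 g/mol; Z = 1 formula unit per cell.
a³ = Z·M/(N_A·ρ) = 1 × 168.35 / (6.022 × 10²³ × 3.98) = 7.024 × 10^-23 cm³, so a = 4.126 × 10^-8 cm = 0.413 nm.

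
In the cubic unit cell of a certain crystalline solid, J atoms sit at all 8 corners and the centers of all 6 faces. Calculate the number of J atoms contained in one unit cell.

4

Corner atoms are shared by 8 cells (1/8 each), face atoms by 2 (1/2 each).
Net atoms = 8 × 1/8 + 6 × 1/2 = 1 + 3 = 4.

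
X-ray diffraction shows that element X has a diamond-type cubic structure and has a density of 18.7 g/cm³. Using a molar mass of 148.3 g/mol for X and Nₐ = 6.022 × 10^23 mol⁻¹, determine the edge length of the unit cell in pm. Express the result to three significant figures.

472 pm

With Z = 8 atoms per diamond cubic cell, a³ = Z·M/(N_A·ρ) = 8 × 148.3 / (6.022 × 10²³ × 18.70 g/cm³) = 1.054 × 10^-22 cm³.
a = (1.054 × 10^-22)^(1/3) = 4.723 × 10^-8 cm = 472 pm.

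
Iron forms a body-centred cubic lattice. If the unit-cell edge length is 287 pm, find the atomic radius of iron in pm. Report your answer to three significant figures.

In a BCC lattice, atoms touch along the body diagonal, so √3·a = 4r.
r = √3·a/4 = 1.7321 × 287 / 4 = 124 pm.

124 pm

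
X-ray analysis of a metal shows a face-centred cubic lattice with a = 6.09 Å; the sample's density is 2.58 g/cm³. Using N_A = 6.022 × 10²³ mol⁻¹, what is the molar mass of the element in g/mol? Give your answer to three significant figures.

An FCC cell has Z = 4 atoms; a = 6.090 × 10^-8 cm.
M = ρ·N_A·a³/Z = 2.58 × 6.022 × 10²³ × 2.259 × 10^-22 / 4 = 87.7 g/mol.

87.7 g/mol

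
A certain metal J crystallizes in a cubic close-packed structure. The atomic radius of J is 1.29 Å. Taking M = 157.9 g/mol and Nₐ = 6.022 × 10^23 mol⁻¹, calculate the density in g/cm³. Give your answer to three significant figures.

21.6 g/cm³

In an FCC lattice, atoms touch along the face diagonal, so √2·a = 4r, giving a = 3.649 Å = 3.649 × 10^-8 cm.
With Z = 4, ρ = Z·M/(N_A·a³) = 4 × 157.9 / (6.022 × 10²³ × 4.857 × 10^-23) = 21.59 g/cm³.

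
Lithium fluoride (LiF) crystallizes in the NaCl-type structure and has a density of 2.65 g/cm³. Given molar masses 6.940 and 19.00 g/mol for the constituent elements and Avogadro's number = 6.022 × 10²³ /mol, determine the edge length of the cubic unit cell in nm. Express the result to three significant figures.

M(LiF) = 25.94 g/mol; Z = 4 formula units per cell.
a³ = Z·M/(N_A·ρ) = 4 × 25.94 / (6.022 × 10²³ × 2.65) = 6.502 × 10^-23 cm³, so a = 4.021 × 10^-8 cm = 0.402 nm.

0.402 nm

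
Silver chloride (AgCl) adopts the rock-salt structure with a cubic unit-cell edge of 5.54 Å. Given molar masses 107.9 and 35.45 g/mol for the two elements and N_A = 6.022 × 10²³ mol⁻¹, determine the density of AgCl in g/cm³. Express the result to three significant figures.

The rock-salt structure contains Z = 4 formula units per cell; M(AgCl) = 107.9 + 35.45 = 143.35 g/mol.
a³ = (5.540 × 10^-8 cm)³ = 1.700 × 10^-22 cm³.
ρ = 4 × 143.35 / (6.022 × 10²³ × 1.700 × 10^-22) = 5.600 g/cm³.

5.60 g/cm³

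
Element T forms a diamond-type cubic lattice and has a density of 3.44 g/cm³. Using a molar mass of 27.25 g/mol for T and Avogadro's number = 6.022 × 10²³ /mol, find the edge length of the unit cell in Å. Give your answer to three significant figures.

With Z = 8 atoms per diamond cubic cell, a³ = Z·M/(N_A·ρ) = 8 × 27.25 / (6.022 × 10²³ × 3.440 g/cm³) = 1.052 × 10^-22 cm³.
a = (1.052 × 10^-22)^(1/3) = 4.721 × 10^-8 cm = 4.72 Å.

4.72 Å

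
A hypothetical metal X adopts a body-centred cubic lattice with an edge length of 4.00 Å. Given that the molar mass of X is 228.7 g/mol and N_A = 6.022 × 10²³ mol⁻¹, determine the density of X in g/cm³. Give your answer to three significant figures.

11.9 g/cm³

A BCC unit cell contains Z = 2 atoms.
Cell volume: a³ = (4.00 Å)³ = (4.000 × 10^-8 cm)³ = 6.400 × 10^-23 cm³.
ρ = Z·M/(N_A·a³) = 2 × 228.7 / (6.022 × 10²³ × 6.400 × 10^-23) = 11.87 g/cm³.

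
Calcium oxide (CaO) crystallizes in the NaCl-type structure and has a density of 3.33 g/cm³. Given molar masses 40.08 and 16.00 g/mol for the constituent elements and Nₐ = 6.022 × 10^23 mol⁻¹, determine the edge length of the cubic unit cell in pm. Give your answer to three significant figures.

482 pm

M(CaO) = 56.08 g/mol; Z = 4 formula units per cell.
a³ = Z·M/(N_A·ρ) = 4 × 56.08 / (6.022 × 10²³ × 3.33) = 1.119 × 10^-22 cm³, so a = 4.818 × 10^-8 cm = 482 pm.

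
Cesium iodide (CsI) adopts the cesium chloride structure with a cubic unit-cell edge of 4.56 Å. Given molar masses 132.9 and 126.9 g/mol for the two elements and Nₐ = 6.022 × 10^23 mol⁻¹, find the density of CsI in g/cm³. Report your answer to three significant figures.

4.55 g/cm³

The cesium chloride structure contains Z = 1 formula unit per cell; M(CsI) = 132.9 + 126.9 = 259.8 g/mol.
a³ = (4.560 × 10^-8 cm)³ = 9.482 × 10^-23 cm³.
ρ = 1 × 259.8 / (6.022 × 10²³ × 9.482 × 10^-23) = 4.550 g/cm³.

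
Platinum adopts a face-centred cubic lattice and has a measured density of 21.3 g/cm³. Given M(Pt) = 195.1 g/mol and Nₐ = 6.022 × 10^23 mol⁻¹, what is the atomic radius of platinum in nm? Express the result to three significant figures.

For an FCC cell (Z = 4), a³ = Z·M/(N_A·ρ) = 4 × 195.1 / (6.022 × 10²³ × 21.30) = 6.084 × 10^-23 cm³, so a = 3.933 × 10^-8 cm = 0.3933 nm.
Atoms touch along the face diagonal, so √2·a = 4r, so r = 0.3536 × a = 0.139 nm.

0.139 nm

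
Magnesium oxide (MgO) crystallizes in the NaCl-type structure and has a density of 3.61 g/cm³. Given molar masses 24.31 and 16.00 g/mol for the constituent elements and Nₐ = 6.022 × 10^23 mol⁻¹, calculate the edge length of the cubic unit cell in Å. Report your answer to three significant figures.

M(MgO) = 40.31 g/mol; Z = 4 formula units per cell.
a³ = Z·M/(N_A·ρ) = 4 × 40.31 / (6.022 × 10²³ × 3.61) = 7.417 × 10^-23 cm³, so a = 4.202 × 10^-8 cm = 4.20 Å.

4.20 Å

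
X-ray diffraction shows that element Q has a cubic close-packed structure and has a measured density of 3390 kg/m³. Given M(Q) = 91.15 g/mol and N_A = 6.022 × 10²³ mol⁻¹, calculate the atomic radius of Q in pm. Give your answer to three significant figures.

For an FCC cell (Z = 4), a³ = Z·M/(N_A·ρ) = 4 × 91.15 / (6.022 × 10²³ × 3.390) = 1.786 × 10^-22 cm³, so a = 5.632 × 10^-8 cm = 563.2 pm.
Atoms touch along the face diagonal, so √2·a = 4r, so r = 0.3536 × a = 199 pm.

199 pm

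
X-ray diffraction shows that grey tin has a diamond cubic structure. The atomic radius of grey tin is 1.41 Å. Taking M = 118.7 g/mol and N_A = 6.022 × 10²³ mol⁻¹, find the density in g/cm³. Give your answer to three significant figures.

5.71 g/cm³

In a diamond cubic lattice, nearest neighbors lie along the body diagonal with √3·a = 8r, giving a = 6.513 Å = 6.513 × 10^-8 cm.
With Z = 8, ρ = Z·M/(N_A·a³) = 8 × 118.7 / (6.022 × 10²³ × 2.762 × 10^-22) = 5.709 g/cm³.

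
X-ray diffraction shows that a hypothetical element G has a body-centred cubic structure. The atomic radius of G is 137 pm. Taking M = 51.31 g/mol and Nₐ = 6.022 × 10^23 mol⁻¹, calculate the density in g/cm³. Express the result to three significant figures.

In a BCC lattice, atoms touch along the body diagonal, so √3·a = 4r, giving a = 316.4 pm = 3.164 × 10^-8 cm.
With Z = 2, ρ = Z·M/(N_A·a³) = 2 × 51.31 / (6.022 × 10²³ × 3.167 × 10^-23) = 5.381 g/cm³.

5.38 g/cm³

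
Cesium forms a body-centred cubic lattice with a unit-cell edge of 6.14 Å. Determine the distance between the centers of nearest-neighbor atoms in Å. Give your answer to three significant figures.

In a BCC structure, atoms touch along the body diagonal, so √3·a = 4r; the nearest-neighbor distance equals 2r = 0.8660·a.
d = 0.8660 × 6.14 = 5.32 Å.

5.32 Å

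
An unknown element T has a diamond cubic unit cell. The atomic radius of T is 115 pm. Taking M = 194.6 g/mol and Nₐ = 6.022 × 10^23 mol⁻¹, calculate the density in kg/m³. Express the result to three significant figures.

In a diamond cubic lattice, nearest neighbors lie along the body diagonal with √3·a = 8r, giving a = 531.2 pm = 5.312 × 10^-8 cm.
With Z = 8, ρ = Z·M/(N_A·a³) = 8 × 194.6 / (6.022 × 10²³ × 1.499 × 10^-22) = 17.25 g/cm³ = 17300 kg/m³.

17300 kg/m³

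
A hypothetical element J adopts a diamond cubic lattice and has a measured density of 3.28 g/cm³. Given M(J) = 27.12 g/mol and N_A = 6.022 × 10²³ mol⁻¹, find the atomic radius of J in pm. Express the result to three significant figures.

104 pm

For a diamond cubic cell (Z = 8), a³ = Z·M/(N_A·ρ) = 8 × 27.12 / (6.022 × 10²³ × 3.280) = 1.098 × 10^-22 cm³, so a = 4.789 × 10^-8 cm = 478.9 pm.
Nearest neighbors lie along the body diagonal with √3·a = 8r, so r = 0.2165 × a = 104 pm.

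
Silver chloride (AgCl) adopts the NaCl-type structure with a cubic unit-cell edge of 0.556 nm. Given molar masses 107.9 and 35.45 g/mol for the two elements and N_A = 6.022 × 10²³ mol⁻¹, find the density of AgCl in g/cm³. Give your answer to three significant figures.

The NaCl-type structure contains Z = 4 formula units per cell; M(AgCl) = 107.9 + 35.45 = 143.35 g/mol.
a³ = (5.560 × 10^-8 cm)³ = 1.719 × 10^-22 cm³.
ρ = 4 × 143.35 / (6.022 × 10²³ × 1.719 × 10^-22) = 5.540 g/cm³.

5.54 g/cm³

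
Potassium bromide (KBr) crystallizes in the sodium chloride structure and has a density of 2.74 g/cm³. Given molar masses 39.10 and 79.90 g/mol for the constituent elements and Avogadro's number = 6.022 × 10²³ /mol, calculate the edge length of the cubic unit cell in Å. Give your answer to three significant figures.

M(KBr) = 119.0 g/mol; Z = 4 formula units per cell.
a³ = Z·M/(N_A·ρ) = 4 × 119.0 / (6.022 × 10²³ × 2.74) = 2.885 × 10^-22 cm³, so a = 6.608 × 10^-8 cm = 6.61 Å.

6.61 Å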